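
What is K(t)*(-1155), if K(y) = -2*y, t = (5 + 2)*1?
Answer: 16170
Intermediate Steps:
t = 7 (t = 7*1 = 7)
K(t)*(-1155) = -2*7*(-1155) = -14*(-1155) = 16170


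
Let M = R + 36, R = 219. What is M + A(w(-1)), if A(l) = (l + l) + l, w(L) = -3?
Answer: 246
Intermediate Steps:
A(l) = 3*l (A(l) = 2*l + l = 3*l)
M = 255 (M = 219 + 36 = 255)
M + A(w(-1)) = 255 + 3*(-3) = 255 - 9 = 246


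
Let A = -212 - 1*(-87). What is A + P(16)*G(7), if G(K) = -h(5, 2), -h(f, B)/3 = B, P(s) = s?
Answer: -29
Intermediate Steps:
A = -125 (A = -212 + 87 = -125)
h(f, B) = -3*B
G(K) = 6 (G(K) = -(-3)*2 = -1*(-6) = 6)
A + P(16)*G(7) = -125 + 16*6 = -125 + 96 = -29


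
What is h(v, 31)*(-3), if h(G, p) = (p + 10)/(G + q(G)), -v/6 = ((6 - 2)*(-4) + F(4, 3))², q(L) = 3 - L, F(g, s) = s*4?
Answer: -41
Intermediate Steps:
F(g, s) = 4*s
v = -96 (v = -6*((6 - 2)*(-4) + 4*3)² = -6*(4*(-4) + 12)² = -6*(-16 + 12)² = -6*(-4)² = -6*16 = -96)
h(G, p) = 10/3 + p/3 (h(G, p) = (p + 10)/(G + (3 - G)) = (10 + p)/3 = (10 + p)*(⅓) = 10/3 + p/3)
h(v, 31)*(-3) = (10/3 + (⅓)*31)*(-3) = (10/3 + 31/3)*(-3) = (41/3)*(-3) = -41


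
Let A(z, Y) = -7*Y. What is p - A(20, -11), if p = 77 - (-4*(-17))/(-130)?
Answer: 34/65 ≈ 0.52308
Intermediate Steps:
p = 5039/65 (p = 77 - 68*(-1)/130 = 77 - 1*(-34/65) = 77 + 34/65 = 5039/65 ≈ 77.523)
p - A(20, -11) = 5039/65 - (-7)*(-11) = 5039/65 - 1*77 = 5039/65 - 77 = 34/65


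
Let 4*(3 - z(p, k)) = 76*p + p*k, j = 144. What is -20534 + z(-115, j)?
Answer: -14206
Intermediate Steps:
z(p, k) = 3 - 19*p - k*p/4 (z(p, k) = 3 - (76*p + p*k)/4 = 3 - (76*p + k*p)/4 = 3 + (-19*p - k*p/4) = 3 - 19*p - k*p/4)
-20534 + z(-115, j) = -20534 + (3 - 19*(-115) - 1/4*144*(-115)) = -20534 + (3 + 2185 + 4140) = -20534 + 6328 = -14206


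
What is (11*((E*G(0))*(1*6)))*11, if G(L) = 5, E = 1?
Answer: 3630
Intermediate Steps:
(11*((E*G(0))*(1*6)))*11 = (11*((1*5)*(1*6)))*11 = (11*(5*6))*11 = (11*30)*11 = 330*11 = 3630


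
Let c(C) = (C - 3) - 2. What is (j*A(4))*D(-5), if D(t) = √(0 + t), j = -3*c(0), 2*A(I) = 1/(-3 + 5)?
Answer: 15*I*√5/4 ≈ 8.3853*I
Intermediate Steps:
c(C) = -5 + C (c(C) = (-3 + C) - 2 = -5 + C)
A(I) = ¼ (A(I) = 1/(2*(-3 + 5)) = (½)/2 = (½)*(½) = ¼)
j = 15 (j = -3*(-5 + 0) = -3*(-5) = 15)
D(t) = √t
(j*A(4))*D(-5) = (15*(¼))*√(-5) = 15*(I*√5)/4 = 15*I*√5/4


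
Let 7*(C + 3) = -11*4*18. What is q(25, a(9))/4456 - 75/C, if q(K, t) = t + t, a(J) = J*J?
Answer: 411851/603788 ≈ 0.68211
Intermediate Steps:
a(J) = J²
C = -813/7 (C = -3 + (-11*4*18)/7 = -3 + (-44*18)/7 = -3 + (⅐)*(-792) = -3 - 792/7 = -813/7 ≈ -116.14)
q(K, t) = 2*t
q(25, a(9))/4456 - 75/C = (2*9²)/4456 - 75/(-813/7) = (2*81)*(1/4456) - 75*(-7/813) = 162*(1/4456) + 175/271 = 81/2228 + 175/271 = 411851/603788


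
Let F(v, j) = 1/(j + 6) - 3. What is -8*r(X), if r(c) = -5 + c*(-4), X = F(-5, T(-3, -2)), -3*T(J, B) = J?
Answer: -360/7 ≈ -51.429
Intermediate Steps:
T(J, B) = -J/3
F(v, j) = -3 + 1/(6 + j) (F(v, j) = 1/(6 + j) - 3 = -3 + 1/(6 + j))
X = -20/7 (X = (-17 - (-1)*(-3))/(6 - ⅓*(-3)) = (-17 - 3*1)/(6 + 1) = (-17 - 3)/7 = (⅐)*(-20) = -20/7 ≈ -2.8571)
r(c) = -5 - 4*c
-8*r(X) = -8*(-5 - 4*(-20/7)) = -8*(-5 + 80/7) = -8*45/7 = -360/7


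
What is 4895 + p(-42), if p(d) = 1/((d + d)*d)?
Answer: 17269561/3528 ≈ 4895.0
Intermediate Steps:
p(d) = 1/(2*d**2) (p(d) = 1/(((2*d))*d) = (1/(2*d))/d = 1/(2*d**2))
4895 + p(-42) = 4895 + (1/2)/(-42)**2 = 4895 + (1/2)*(1/1764) = 4895 + 1/3528 = 17269561/3528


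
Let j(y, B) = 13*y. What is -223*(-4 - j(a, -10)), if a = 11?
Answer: 32781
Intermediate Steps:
-223*(-4 - j(a, -10)) = -223*(-4 - 13*11) = -223*(-4 - 1*143) = -223*(-4 - 143) = -223*(-147) = 32781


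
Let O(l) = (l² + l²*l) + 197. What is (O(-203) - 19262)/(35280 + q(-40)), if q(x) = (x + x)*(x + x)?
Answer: -8343283/41680 ≈ -200.17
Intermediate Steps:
q(x) = 4*x² (q(x) = (2*x)*(2*x) = 4*x²)
O(l) = 197 + l² + l³ (O(l) = (l² + l³) + 197 = 197 + l² + l³)
(O(-203) - 19262)/(35280 + q(-40)) = ((197 + (-203)² + (-203)³) - 19262)/(35280 + 4*(-40)²) = ((197 + 41209 - 8365427) - 19262)/(35280 + 4*1600) = (-8324021 - 19262)/(35280 + 6400) = -8343283/41680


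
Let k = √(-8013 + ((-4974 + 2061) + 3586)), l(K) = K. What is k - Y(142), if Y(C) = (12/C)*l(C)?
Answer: -12 + 2*I*√1835 ≈ -12.0 + 85.674*I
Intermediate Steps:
Y(C) = 12 (Y(C) = (12/C)*C = 12)
k = 2*I*√1835 (k = √(-8013 + (-2913 + 3586)) = √(-8013 + 673) = √(-7340) = 2*I*√1835 ≈ 85.674*I)
k - Y(142) = 2*I*√1835 - 1*12 = 2*I*√1835 - 12 = -12 + 2*I*√1835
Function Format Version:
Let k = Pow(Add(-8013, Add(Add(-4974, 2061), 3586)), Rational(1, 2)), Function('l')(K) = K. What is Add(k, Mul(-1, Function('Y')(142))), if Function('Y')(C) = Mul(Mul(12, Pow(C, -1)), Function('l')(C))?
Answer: Add(-12, Mul(2, I, Pow(1835, Rational(1, 2)))) ≈ Add(-12.000, Mul(85.674, I))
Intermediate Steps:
Function('Y')(C) = 12 (Function('Y')(C) = Mul(Mul(12, Pow(C, -1)), C) = 12)
k = Mul(2, I, Pow(1835, Rational(1, 2))) (k = Pow(Add(-8013, Add(-2913, 3586)), Rational(1, 2)) = Pow(Add(-8013, 673), Rational(1, 2)) = Pow(-7340, Rational(1, 2)) = Mul(2, I, Pow(1835, Rational(1, 2))) ≈ Mul(85.674, I))
Add(k, Mul(-1, Function('Y')(142))) = Add(Mul(2, I, Pow(1835, Rational(1, 2))), Mul(-1, 12)) = Add(Mul(2, I, Pow(1835, Rational(1, 2))), -12) = Add(-12, Mul(2, I, Pow(1835, Rational(1, 2))))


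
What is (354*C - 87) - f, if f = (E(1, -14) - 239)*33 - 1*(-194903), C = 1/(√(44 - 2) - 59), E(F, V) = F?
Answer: -643581590/3439 - 354*√42/3439 ≈ -1.8714e+5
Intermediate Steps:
C = 1/(-59 + √42) (C = 1/(√42 - 59) = 1/(-59 + √42) ≈ -0.019041)
f = 187049 (f = (1 - 239)*33 - 1*(-194903) = -238*33 + 194903 = -7854 + 194903 = 187049)
(354*C - 87) - f = (354*(-59/3439 - √42/3439) - 87) - 1*187049 = ((-20886/3439 - 354*√42/3439) - 87) - 187049 = (-320079/3439 - 354*√42/3439) - 187049 = -643581590/3439 - 354*√42/3439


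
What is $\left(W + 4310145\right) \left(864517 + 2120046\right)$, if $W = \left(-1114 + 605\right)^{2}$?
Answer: $13637142858238$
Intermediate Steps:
$W = 259081$ ($W = \left(-509\right)^{2} = 259081$)
$\left(W + 4310145\right) \left(864517 + 2120046\right) = \left(259081 + 4310145\right) \left(864517 + 2120046\right) = 4569226 \cdot 2984563 = 13637142858238$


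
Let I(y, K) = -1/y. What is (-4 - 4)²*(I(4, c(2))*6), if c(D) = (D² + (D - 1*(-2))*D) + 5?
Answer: -96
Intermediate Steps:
c(D) = 5 + D² + D*(2 + D) (c(D) = (D² + (D + 2)*D) + 5 = (D² + (2 + D)*D) + 5 = (D² + D*(2 + D)) + 5 = 5 + D² + D*(2 + D))
(-4 - 4)²*(I(4, c(2))*6) = (-4 - 4)²*(-1/4*6) = (-8)²*(-1*¼*6) = 64*(-¼*6) = 64*(-3/2) = -96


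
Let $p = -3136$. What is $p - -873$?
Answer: $-2263$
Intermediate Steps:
$p - -873 = -3136 - -873 = -3136 + 873 = -2263$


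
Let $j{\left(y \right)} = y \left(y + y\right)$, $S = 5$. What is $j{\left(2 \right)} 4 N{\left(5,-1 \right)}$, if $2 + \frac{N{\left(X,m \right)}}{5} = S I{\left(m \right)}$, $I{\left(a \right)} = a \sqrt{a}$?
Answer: $-320 - 800 i \approx -320.0 - 800.0 i$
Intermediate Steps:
$I{\left(a \right)} = a^{\frac{3}{2}}$
$j{\left(y \right)} = 2 y^{2}$ ($j{\left(y \right)} = y 2 y = 2 y^{2}$)
$N{\left(X,m \right)} = -10 + 25 m^{\frac{3}{2}}$ ($N{\left(X,m \right)} = -10 + 5 \cdot 5 m^{\frac{3}{2}} = -10 + 25 m^{\frac{3}{2}}$)
$j{\left(2 \right)} 4 N{\left(5,-1 \right)} = 2 \cdot 2^{2} \cdot 4 \left(-10 + 25 \left(-1\right)^{\frac{3}{2}}\right) = 2 \cdot 4 \cdot 4 \left(-10 + 25 \left(- i\right)\right) = 8 \cdot 4 \left(-10 - 25 i\right) = 32 \left(-10 - 25 i\right) = -320 - 800 i$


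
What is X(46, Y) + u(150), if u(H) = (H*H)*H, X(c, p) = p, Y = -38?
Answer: 3374962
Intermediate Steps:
u(H) = H³ (u(H) = H²*H = H³)
X(46, Y) + u(150) = -38 + 150³ = -38 + 3375000 = 3374962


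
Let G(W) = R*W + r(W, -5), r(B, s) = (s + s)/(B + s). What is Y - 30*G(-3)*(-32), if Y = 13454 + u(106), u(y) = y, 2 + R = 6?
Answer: 3240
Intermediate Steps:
R = 4 (R = -2 + 6 = 4)
r(B, s) = 2*s/(B + s) (r(B, s) = (2*s)/(B + s) = 2*s/(B + s))
G(W) = -10/(-5 + W) + 4*W (G(W) = 4*W + 2*(-5)/(W - 5) = 4*W + 2*(-5)/(-5 + W) = 4*W - 10/(-5 + W) = -10/(-5 + W) + 4*W)
Y = 13560 (Y = 13454 + 106 = 13560)
Y - 30*G(-3)*(-32) = 13560 - 30*(2*(-5 + 2*(-3)*(-5 - 3))/(-5 - 3))*(-32) = 13560 - 30*(2*(-5 + 2*(-3)*(-8))/(-8))*(-32) = 13560 - 30*(2*(-⅛)*(-5 + 48))*(-32) = 13560 - 30*(2*(-⅛)*43)*(-32) = 13560 - 30*(-43/4)*(-32) = 13560 - (-645)*(-32)/2 = 13560 - 1*10320 = 13560 - 10320 = 3240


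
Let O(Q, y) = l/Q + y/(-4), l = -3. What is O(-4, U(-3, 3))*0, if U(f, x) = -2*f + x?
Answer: 0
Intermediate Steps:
U(f, x) = x - 2*f
O(Q, y) = -3/Q - y/4 (O(Q, y) = -3/Q + y/(-4) = -3/Q + y*(-1/4) = -3/Q - y/4)
O(-4, U(-3, 3))*0 = (-3/(-4) - (3 - 2*(-3))/4)*0 = (-3*(-1/4) - (3 + 6)/4)*0 = (3/4 - 1/4*9)*0 = (3/4 - 9/4)*0 = -3/2*0 = 0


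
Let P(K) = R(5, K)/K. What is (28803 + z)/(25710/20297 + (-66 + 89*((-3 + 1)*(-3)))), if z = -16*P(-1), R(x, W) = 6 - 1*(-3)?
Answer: 195845753/3174902 ≈ 61.686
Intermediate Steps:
R(x, W) = 9 (R(x, W) = 6 + 3 = 9)
P(K) = 9/K
z = 144 (z = -144/(-1) = -144*(-1) = -16*(-9) = 144)
(28803 + z)/(25710/20297 + (-66 + 89*((-3 + 1)*(-3)))) = (28803 + 144)/(25710/20297 + (-66 + 89*((-3 + 1)*(-3)))) = 28947/(25710*(1/20297) + (-66 + 89*(-2*(-3)))) = 28947/(25710/20297 + (-66 + 89*6)) = 28947/(25710/20297 + (-66 + 534)) = 28947/(25710/20297 + 468) = 28947/(9524706/20297) = 28947*(20297/9524706) = 195845753/3174902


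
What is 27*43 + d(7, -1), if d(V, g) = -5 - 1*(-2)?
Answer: 1158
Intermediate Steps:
d(V, g) = -3 (d(V, g) = -5 + 2 = -3)
27*43 + d(7, -1) = 27*43 - 3 = 1161 - 3 = 1158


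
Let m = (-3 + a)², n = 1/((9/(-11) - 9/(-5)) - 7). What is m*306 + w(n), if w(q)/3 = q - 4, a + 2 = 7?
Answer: 401007/331 ≈ 1211.5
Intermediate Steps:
a = 5 (a = -2 + 7 = 5)
n = -55/331 (n = 1/((9*(-1/11) - 9*(-⅕)) - 7) = 1/((-9/11 + 9/5) - 7) = 1/(54/55 - 7) = 1/(-331/55) = -55/331 ≈ -0.16616)
w(q) = -12 + 3*q (w(q) = 3*(q - 4) = 3*(-4 + q) = -12 + 3*q)
m = 4 (m = (-3 + 5)² = 2² = 4)
m*306 + w(n) = 4*306 + (-12 + 3*(-55/331)) = 1224 + (-12 - 165/331) = 1224 - 4137/331 = 401007/331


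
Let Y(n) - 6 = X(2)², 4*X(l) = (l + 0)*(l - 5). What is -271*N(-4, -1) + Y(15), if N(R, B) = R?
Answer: 4369/4 ≈ 1092.3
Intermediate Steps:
X(l) = l*(-5 + l)/4 (X(l) = ((l + 0)*(l - 5))/4 = (l*(-5 + l))/4 = l*(-5 + l)/4)
Y(n) = 33/4 (Y(n) = 6 + ((¼)*2*(-5 + 2))² = 6 + ((¼)*2*(-3))² = 6 + (-3/2)² = 6 + 9/4 = 33/4)
-271*N(-4, -1) + Y(15) = -271*(-4) + 33/4 = 1084 + 33/4 = 4369/4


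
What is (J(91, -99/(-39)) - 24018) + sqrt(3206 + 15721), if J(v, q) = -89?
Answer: -24107 + 3*sqrt(2103) ≈ -23969.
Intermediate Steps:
(J(91, -99/(-39)) - 24018) + sqrt(3206 + 15721) = (-89 - 24018) + sqrt(3206 + 15721) = -24107 + sqrt(18927) = -24107 + 3*sqrt(2103)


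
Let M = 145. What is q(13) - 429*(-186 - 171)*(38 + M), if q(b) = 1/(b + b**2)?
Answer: 5100913819/182 ≈ 2.8027e+7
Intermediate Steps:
q(13) - 429*(-186 - 171)*(38 + M) = 1/(13*(1 + 13)) - 429*(-186 - 171)*(38 + 145) = (1/13)/14 - (-153153)*183 = (1/13)*(1/14) - 429*(-65331) = 1/182 + 28026999 = 5100913819/182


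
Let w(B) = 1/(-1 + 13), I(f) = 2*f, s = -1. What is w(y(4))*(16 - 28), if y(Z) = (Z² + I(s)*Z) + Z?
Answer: -1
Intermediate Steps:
y(Z) = Z² - Z (y(Z) = (Z² + (2*(-1))*Z) + Z = (Z² - 2*Z) + Z = Z² - Z)
w(B) = 1/12
w(y(4))*(16 - 28) = (16 - 28)/12 = (1/12)*(-12) = -1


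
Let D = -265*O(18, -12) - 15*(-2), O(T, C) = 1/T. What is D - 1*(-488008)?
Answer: 8784419/18 ≈ 4.8802e+5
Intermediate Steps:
D = 275/18 (D = -265/18 - 15*(-2) = -265*1/18 + 30 = -265/18 + 30 = 275/18 ≈ 15.278)
D - 1*(-488008) = 275/18 - 1*(-488008) = 275/18 + 488008 = 8784419/18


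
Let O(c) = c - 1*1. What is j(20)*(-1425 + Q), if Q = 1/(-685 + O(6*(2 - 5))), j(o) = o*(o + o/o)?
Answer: -105336105/176 ≈ -5.9850e+5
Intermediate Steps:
j(o) = o*(1 + o) (j(o) = o*(o + 1) = o*(1 + o))
O(c) = -1 + c (O(c) = c - 1 = -1 + c)
Q = -1/704 (Q = 1/(-685 + (-1 + 6*(2 - 5))) = 1/(-685 + (-1 + 6*(-3))) = 1/(-685 + (-1 - 18)) = 1/(-685 - 19) = 1/(-704) = -1/704 ≈ -0.0014205)
j(20)*(-1425 + Q) = (20*(1 + 20))*(-1425 - 1/704) = (20*21)*(-1003201/704) = 420*(-1003201/704) = -105336105/176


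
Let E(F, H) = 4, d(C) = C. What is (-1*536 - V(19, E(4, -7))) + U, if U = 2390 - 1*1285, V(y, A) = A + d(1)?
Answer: 564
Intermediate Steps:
V(y, A) = 1 + A (V(y, A) = A + 1 = 1 + A)
U = 1105 (U = 2390 - 1285 = 1105)
(-1*536 - V(19, E(4, -7))) + U = (-1*536 - (1 + 4)) + 1105 = (-536 - 1*5) + 1105 = (-536 - 5) + 1105 = -541 + 1105 = 564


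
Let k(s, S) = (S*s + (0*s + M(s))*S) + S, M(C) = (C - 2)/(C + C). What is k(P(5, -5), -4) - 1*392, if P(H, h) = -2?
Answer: -392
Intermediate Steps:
M(C) = (-2 + C)/(2*C) (M(C) = (-2 + C)/((2*C)) = (-2 + C)*(1/(2*C)) = (-2 + C)/(2*C))
k(s, S) = S + S*s + S*(-2 + s)/(2*s) (k(s, S) = (S*s + (0*s + (-2 + s)/(2*s))*S) + S = (S*s + (0 + (-2 + s)/(2*s))*S) + S = (S*s + ((-2 + s)/(2*s))*S) + S = (S*s + S*(-2 + s)/(2*s)) + S = S + S*s + S*(-2 + s)/(2*s))
k(P(5, -5), -4) - 1*392 = ((3/2)*(-4) - 4*(-2) - 1*(-4)/(-2)) - 1*392 = (-6 + 8 - 1*(-4)*(-½)) - 392 = (-6 + 8 - 2) - 392 = 0 - 392 = -392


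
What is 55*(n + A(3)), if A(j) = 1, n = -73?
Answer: -3960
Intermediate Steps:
55*(n + A(3)) = 55*(-73 + 1) = 55*(-72) = -3960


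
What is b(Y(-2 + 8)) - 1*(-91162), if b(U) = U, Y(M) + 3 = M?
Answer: 91165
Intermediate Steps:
Y(M) = -3 + M
b(Y(-2 + 8)) - 1*(-91162) = (-3 + (-2 + 8)) - 1*(-91162) = (-3 + 6) + 91162 = 3 + 91162 = 91165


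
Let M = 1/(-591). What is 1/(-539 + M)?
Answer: -591/318550 ≈ -0.0018553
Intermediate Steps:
M = -1/591 ≈ -0.0016920
1/(-539 + M) = 1/(-539 - 1/591) = 1/(-318550/591) = -591/318550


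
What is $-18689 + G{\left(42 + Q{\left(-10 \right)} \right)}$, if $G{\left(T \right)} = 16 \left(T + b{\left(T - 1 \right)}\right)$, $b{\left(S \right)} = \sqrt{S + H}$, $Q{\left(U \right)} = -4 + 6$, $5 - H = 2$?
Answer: $-17985 + 16 \sqrt{46} \approx -17876.0$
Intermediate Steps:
$H = 3$ ($H = 5 - 2 = 3$)
$Q{\left(U \right)} = 2$
$b{\left(S \right)} = \sqrt{3 + S}$ ($b{\left(S \right)} = \sqrt{S + 3} = \sqrt{3 + S}$)
$G{\left(T \right)} = 16 T + 16 \sqrt{2 + T}$ ($G{\left(T \right)} = 16 \left(T + \sqrt{3 + \left(T - 1\right)}\right) = 16 \left(T + \sqrt{3 + \left(-1 + T\right)}\right) = 16 \left(T + \sqrt{2 + T}\right) = 16 T + 16 \sqrt{2 + T}$)
$-18689 + G{\left(42 + Q{\left(-10 \right)} \right)} = -18689 + \left(16 \left(42 + 2\right) + 16 \sqrt{2 + \left(42 + 2\right)}\right) = -18689 + \left(16 \cdot 44 + 16 \sqrt{2 + 44}\right) = -18689 + \left(704 + 16 \sqrt{46}\right) = -17985 + 16 \sqrt{46}$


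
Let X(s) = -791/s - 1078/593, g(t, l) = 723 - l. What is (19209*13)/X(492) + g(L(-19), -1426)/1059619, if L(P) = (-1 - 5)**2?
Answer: -77200058586332777/1059024553741 ≈ -72897.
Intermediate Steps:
L(P) = 36 (L(P) = (-6)**2 = 36)
X(s) = -1078/593 - 791/s (X(s) = -791/s - 1078*1/593 = -791/s - 1078/593 = -1078/593 - 791/s)
(19209*13)/X(492) + g(L(-19), -1426)/1059619 = (19209*13)/(-1078/593 - 791/492) + (723 - 1*(-1426))/1059619 = 249717/(-1078/593 - 791*1/492) + (723 + 1426)*(1/1059619) = 249717/(-1078/593 - 791/492) + 2149*(1/1059619) = 249717/(-999439/291756) + 2149/1059619 = 249717*(-291756/999439) + 2149/1059619 = -72856433052/999439 + 2149/1059619 = -77200058586332777/1059024553741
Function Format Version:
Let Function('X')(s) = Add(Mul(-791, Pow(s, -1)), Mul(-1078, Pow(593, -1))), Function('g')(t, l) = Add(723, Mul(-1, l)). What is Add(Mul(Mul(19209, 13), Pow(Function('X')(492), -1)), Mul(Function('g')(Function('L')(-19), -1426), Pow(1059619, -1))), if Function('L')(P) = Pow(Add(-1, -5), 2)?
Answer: Rational(-77200058586332777, 1059024553741) ≈ -72897.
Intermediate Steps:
Function('L')(P) = 36 (Function('L')(P) = Pow(-6, 2) = 36)
Function('X')(s) = Add(Rational(-1078, 593), Mul(-791, Pow(s, -1))) (Function('X')(s) = Add(Mul(-791, Pow(s, -1)), Mul(-1078, Rational(1, 593))) = Add(Mul(-791, Pow(s, -1)), Rational(-1078, 593)) = Add(Rational(-1078, 593), Mul(-791, Pow(s, -1))))
Add(Mul(Mul(19209, 13), Pow(Function('X')(492), -1)), Mul(Function('g')(Function('L')(-19), -1426), Pow(1059619, -1))) = Add(Mul(Mul(19209, 13), Pow(Add(Rational(-1078, 593), Mul(-791, Pow(492, -1))), -1)), Mul(Add(723, Mul(-1, -1426)), Pow(1059619, -1))) = Add(Mul(249717, Pow(Add(Rational(-1078, 593), Mul(-791, Rational(1, 492))), -1)), Mul(Add(723, 1426), Rational(1, 1059619))) = Add(Mul(249717, Pow(Add(Rational(-1078, 593), Rational(-791, 492)), -1)), Mul(2149, Rational(1, 1059619))) = Add(Mul(249717, Pow(Rational(-999439, 291756), -1)), Rational(2149, 1059619)) = Add(Mul(249717, Rational(-291756, 999439)), Rational(2149, 1059619)) = Add(Rational(-72856433052, 999439), Rational(2149, 1059619)) = Rational(-77200058586332777, 1059024553741)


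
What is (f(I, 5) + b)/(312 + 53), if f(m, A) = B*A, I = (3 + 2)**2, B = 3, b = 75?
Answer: 18/73 ≈ 0.24658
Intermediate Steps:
I = 25 (I = 5**2 = 25)
f(m, A) = 3*A
(f(I, 5) + b)/(312 + 53) = (3*5 + 75)/(312 + 53) = (15 + 75)/365 = 90*(1/365) = 18/73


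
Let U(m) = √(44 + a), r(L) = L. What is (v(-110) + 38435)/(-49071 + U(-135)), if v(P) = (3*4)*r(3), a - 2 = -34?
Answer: -629270147/802654343 - 76942*√3/2407963029 ≈ -0.78404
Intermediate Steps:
a = -32 (a = 2 - 34 = -32)
U(m) = 2*√3 (U(m) = √(44 - 32) = √12 = 2*√3)
v(P) = 36 (v(P) = (3*4)*3 = 12*3 = 36)
(v(-110) + 38435)/(-49071 + U(-135)) = (36 + 38435)/(-49071 + 2*√3) = 38471/(-49071 + 2*√3)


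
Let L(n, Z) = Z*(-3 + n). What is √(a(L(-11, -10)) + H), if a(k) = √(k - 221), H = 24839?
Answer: √(24839 + 9*I) ≈ 157.6 + 0.029*I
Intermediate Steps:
a(k) = √(-221 + k)
√(a(L(-11, -10)) + H) = √(√(-221 - 10*(-3 - 11)) + 24839) = √(√(-221 - 10*(-14)) + 24839) = √(√(-221 + 140) + 24839) = √(√(-81) + 24839) = √(9*I + 24839) = √(24839 + 9*I)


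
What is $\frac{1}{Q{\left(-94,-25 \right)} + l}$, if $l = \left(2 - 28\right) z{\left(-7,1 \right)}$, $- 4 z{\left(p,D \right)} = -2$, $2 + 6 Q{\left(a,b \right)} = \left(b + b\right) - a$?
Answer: $- \frac{1}{6} \approx -0.16667$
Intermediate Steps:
$Q{\left(a,b \right)} = - \frac{1}{3} - \frac{a}{6} + \frac{b}{3}$ ($Q{\left(a,b \right)} = - \frac{1}{3} + \frac{\left(b + b\right) - a}{6} = - \frac{1}{3} + \frac{2 b - a}{6} = - \frac{1}{3} + \frac{- a + 2 b}{6} = - \frac{1}{3} - \left(- \frac{b}{3} + \frac{a}{6}\right) = - \frac{1}{3} - \frac{a}{6} + \frac{b}{3}$)
$z{\left(p,D \right)} = \frac{1}{2}$ ($z{\left(p,D \right)} = \left(- \frac{1}{4}\right) \left(-2\right) = \frac{1}{2}$)
$l = -13$ ($l = \left(2 - 28\right) \frac{1}{2} = \left(-26\right) \frac{1}{2} = -13$)
$\frac{1}{Q{\left(-94,-25 \right)} + l} = \frac{1}{\left(- \frac{1}{3} - - \frac{47}{3} + \frac{1}{3} \left(-25\right)\right) - 13} = \frac{1}{\left(- \frac{1}{3} + \frac{47}{3} - \frac{25}{3}\right) - 13} = \frac{1}{7 - 13} = \frac{1}{-6} = - \frac{1}{6}$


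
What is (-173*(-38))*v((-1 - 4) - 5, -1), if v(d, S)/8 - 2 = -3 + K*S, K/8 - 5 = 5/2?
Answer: -3208112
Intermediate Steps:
K = 60 (K = 40 + 8*(5/2) = 40 + 20 = 60)
v(d, S) = -8 + 480*S (v(d, S) = 16 + 8*(-3 + 60*S) = 16 + (-24 + 480*S) = -8 + 480*S)
(-173*(-38))*v((-1 - 4) - 5, -1) = (-173*(-38))*(-8 + 480*(-1)) = 6574*(-8 - 480) = 6574*(-488) = -3208112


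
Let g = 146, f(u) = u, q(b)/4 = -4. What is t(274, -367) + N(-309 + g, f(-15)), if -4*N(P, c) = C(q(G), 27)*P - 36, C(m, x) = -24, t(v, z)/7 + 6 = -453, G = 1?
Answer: -4182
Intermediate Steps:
t(v, z) = -3213 (t(v, z) = -42 + 7*(-453) = -42 - 3171 = -3213)
q(b) = -16 (q(b) = 4*(-4) = -16)
N(P, c) = 9 + 6*P (N(P, c) = -(-24*P - 36)/4 = -(-36 - 24*P)/4 = 9 + 6*P)
t(274, -367) + N(-309 + g, f(-15)) = -3213 + (9 + 6*(-309 + 146)) = -3213 + (9 + 6*(-163)) = -3213 + (9 - 978) = -3213 - 969 = -4182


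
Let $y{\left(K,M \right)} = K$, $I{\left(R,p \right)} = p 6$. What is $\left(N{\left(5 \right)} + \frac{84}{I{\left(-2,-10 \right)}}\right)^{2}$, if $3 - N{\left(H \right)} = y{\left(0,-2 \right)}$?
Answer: $\frac{64}{25} \approx 2.56$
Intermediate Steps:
$I{\left(R,p \right)} = 6 p$
$N{\left(H \right)} = 3$ ($N{\left(H \right)} = 3 - 0 = 3 + 0 = 3$)
$\left(N{\left(5 \right)} + \frac{84}{I{\left(-2,-10 \right)}}\right)^{2} = \left(3 + \frac{84}{6 \left(-10\right)}\right)^{2} = \left(3 + \frac{84}{-60}\right)^{2} = \left(3 + 84 \left(- \frac{1}{60}\right)\right)^{2} = \left(3 - \frac{7}{5}\right)^{2} = \left(\frac{8}{5}\right)^{2} = \frac{64}{25}$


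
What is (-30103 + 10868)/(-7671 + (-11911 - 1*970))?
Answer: 19235/20552 ≈ 0.93592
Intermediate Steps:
(-30103 + 10868)/(-7671 + (-11911 - 1*970)) = -19235/(-7671 + (-11911 - 970)) = -19235/(-7671 - 12881) = -19235/(-20552) = -19235*(-1/20552) = 19235/20552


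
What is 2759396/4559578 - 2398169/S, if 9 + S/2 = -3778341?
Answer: 15893283182941/17227681536300 ≈ 0.92254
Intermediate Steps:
S = -7556700 (S = -18 + 2*(-3778341) = -18 - 7556682 = -7556700)
2759396/4559578 - 2398169/S = 2759396/4559578 - 2398169/(-7556700) = 2759396*(1/4559578) - 2398169*(-1/7556700) = 1379698/2279789 + 2398169/7556700 = 15893283182941/17227681536300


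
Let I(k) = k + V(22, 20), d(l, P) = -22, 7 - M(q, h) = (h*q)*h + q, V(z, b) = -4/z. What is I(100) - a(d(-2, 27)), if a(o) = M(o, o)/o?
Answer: 12873/22 ≈ 585.14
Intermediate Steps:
M(q, h) = 7 - q - q*h**2 (M(q, h) = 7 - ((h*q)*h + q) = 7 - (q*h**2 + q) = 7 - (q + q*h**2) = 7 + (-q - q*h**2) = 7 - q - q*h**2)
I(k) = -2/11 + k (I(k) = k - 4/22 = k - 4*1/22 = k - 2/11 = -2/11 + k)
a(o) = (7 - o - o**3)/o (a(o) = (7 - o - o*o**2)/o = (7 - o - o**3)/o)
I(100) - a(d(-2, 27)) = (-2/11 + 100) - (7 - 1*(-22) - 1*(-22)**3)/(-22) = 1098/11 - (-1)*(7 + 22 - 1*(-10648))/22 = 1098/11 - (-1)*(7 + 22 + 10648)/22 = 1098/11 - (-1)*10677/22 = 1098/11 - 1*(-10677/22) = 1098/11 + 10677/22 = 12873/22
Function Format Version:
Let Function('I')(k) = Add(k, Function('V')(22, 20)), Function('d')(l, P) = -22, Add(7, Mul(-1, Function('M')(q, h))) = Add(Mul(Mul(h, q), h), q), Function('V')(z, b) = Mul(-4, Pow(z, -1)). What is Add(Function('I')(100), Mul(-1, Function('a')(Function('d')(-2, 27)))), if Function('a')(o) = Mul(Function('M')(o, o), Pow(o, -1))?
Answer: Rational(12873, 22) ≈ 585.14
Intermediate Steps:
Function('M')(q, h) = Add(7, Mul(-1, q), Mul(-1, q, Pow(h, 2))) (Function('M')(q, h) = Add(7, Mul(-1, Add(Mul(Mul(h, q), h), q))) = Add(7, Mul(-1, Add(Mul(q, Pow(h, 2)), q))) = Add(7, Mul(-1, Add(q, Mul(q, Pow(h, 2))))) = Add(7, Add(Mul(-1, q), Mul(-1, q, Pow(h, 2)))) = Add(7, Mul(-1, q), Mul(-1, q, Pow(h, 2))))
Function('I')(k) = Add(Rational(-2, 11), k) (Function('I')(k) = Add(k, Mul(-4, Pow(22, -1))) = Add(k, Mul(-4, Rational(1, 22))) = Add(k, Rational(-2, 11)) = Add(Rational(-2, 11), k))
Function('a')(o) = Mul(Pow(o, -1), Add(7, Mul(-1, o), Mul(-1, Pow(o, 3)))) (Function('a')(o) = Mul(Add(7, Mul(-1, o), Mul(-1, o, Pow(o, 2))), Pow(o, -1)) = Mul(Add(7, Mul(-1, o), Mul(-1, Pow(o, 3))), Pow(o, -1)) = Mul(Pow(o, -1), Add(7, Mul(-1, o), Mul(-1, Pow(o, 3)))))
Add(Function('I')(100), Mul(-1, Function('a')(Function('d')(-2, 27)))) = Add(Add(Rational(-2, 11), 100), Mul(-1, Mul(Pow(-22, -1), Add(7, Mul(-1, -22), Mul(-1, Pow(-22, 3)))))) = Add(Rational(1098, 11), Mul(-1, Mul(Rational(-1, 22), Add(7, 22, Mul(-1, -10648))))) = Add(Rational(1098, 11), Mul(-1, Mul(Rational(-1, 22), Add(7, 22, 10648)))) = Add(Rational(1098, 11), Mul(-1, Mul(Rational(-1, 22), 10677))) = Add(Rational(1098, 11), Mul(-1, Rational(-10677, 22))) = Add(Rational(1098, 11), Rational(10677, 22)) = Rational(12873, 22)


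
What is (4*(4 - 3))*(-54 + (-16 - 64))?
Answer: -536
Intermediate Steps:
(4*(4 - 3))*(-54 + (-16 - 64)) = (4*1)*(-54 - 80) = 4*(-134) = -536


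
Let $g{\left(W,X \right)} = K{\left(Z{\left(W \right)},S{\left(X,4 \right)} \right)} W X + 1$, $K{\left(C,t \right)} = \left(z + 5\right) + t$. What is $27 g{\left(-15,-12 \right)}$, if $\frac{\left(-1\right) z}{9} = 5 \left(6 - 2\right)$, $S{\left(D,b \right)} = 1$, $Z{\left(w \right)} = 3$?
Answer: $-845613$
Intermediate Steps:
$z = -180$ ($z = - 9 \cdot 5 \left(6 - 2\right) = - 9 \cdot 5 \cdot 4 = \left(-9\right) 20 = -180$)
$K{\left(C,t \right)} = -175 + t$ ($K{\left(C,t \right)} = \left(-180 + 5\right) + t = -175 + t$)
$g{\left(W,X \right)} = 1 - 174 W X$ ($g{\left(W,X \right)} = \left(-175 + 1\right) W X + 1 = - 174 W X + 1 = 1 - 174 W X$)
$27 g{\left(-15,-12 \right)} = 27 \left(1 - \left(-2610\right) \left(-12\right)\right) = 27 \left(1 - 31320\right) = 27 \left(-31319\right) = -845613$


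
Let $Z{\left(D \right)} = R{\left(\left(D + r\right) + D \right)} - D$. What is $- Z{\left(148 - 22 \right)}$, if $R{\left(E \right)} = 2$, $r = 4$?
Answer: $124$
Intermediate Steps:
$Z{\left(D \right)} = 2 - D$
$- Z{\left(148 - 22 \right)} = - (2 - \left(148 - 22\right)) = - (2 - 126) = \left(-1\right) \left(-124\right) = 124$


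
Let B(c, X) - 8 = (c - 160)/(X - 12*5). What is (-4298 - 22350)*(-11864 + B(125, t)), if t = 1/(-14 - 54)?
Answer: 184183194784/583 ≈ 3.1592e+8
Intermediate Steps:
t = -1/68 (t = 1/(-68) = -1/68 ≈ -0.014706)
B(c, X) = 8 + (-160 + c)/(-60 + X) (B(c, X) = 8 + (c - 160)/(X - 12*5) = 8 + (-160 + c)/(X - 60) = 8 + (-160 + c)/(-60 + X))
(-4298 - 22350)*(-11864 + B(125, t)) = (-4298 - 22350)*(-11864 + (-640 + 125 + 8*(-1/68))/(-60 - 1/68)) = -26648*(-11864 + (-640 + 125 - 2/17)/(-4081/68)) = -26648*(-11864 - 68/4081*(-8757/17)) = -26648*(-11864 + 5004/583) = -26648*(-6911708/583) = 184183194784/583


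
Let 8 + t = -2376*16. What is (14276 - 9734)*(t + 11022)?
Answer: -122643084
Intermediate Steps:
t = -38024 (t = -8 - 2376*16 = -8 - 38016 = -38024)
(14276 - 9734)*(t + 11022) = (14276 - 9734)*(-38024 + 11022) = 4542*(-27002) = -122643084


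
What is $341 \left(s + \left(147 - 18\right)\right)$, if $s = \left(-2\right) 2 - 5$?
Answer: $40920$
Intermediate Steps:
$s = -9$ ($s = -4 - 5 = -9$)
$341 \left(s + \left(147 - 18\right)\right) = 341 \left(-9 + \left(147 - 18\right)\right) = 341 \left(-9 + 129\right) = 341 \cdot 120 = 40920$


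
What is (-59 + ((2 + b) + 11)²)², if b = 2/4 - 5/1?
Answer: 2809/16 ≈ 175.56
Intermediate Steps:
b = -9/2 (b = 2*(¼) - 5*1 = ½ - 5 = -9/2 ≈ -4.5000)
(-59 + ((2 + b) + 11)²)² = (-59 + ((2 - 9/2) + 11)²)² = (-59 + (-5/2 + 11)²)² = (-59 + (17/2)²)² = (-59 + 289/4)² = (53/4)² = 2809/16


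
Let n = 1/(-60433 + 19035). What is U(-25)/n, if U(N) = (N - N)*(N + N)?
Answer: 0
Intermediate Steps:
n = -1/41398 (n = 1/(-41398) = -1/41398 ≈ -2.4156e-5)
U(N) = 0 (U(N) = 0*(2*N) = 0)
U(-25)/n = 0/(-1/41398) = 0*(-41398) = 0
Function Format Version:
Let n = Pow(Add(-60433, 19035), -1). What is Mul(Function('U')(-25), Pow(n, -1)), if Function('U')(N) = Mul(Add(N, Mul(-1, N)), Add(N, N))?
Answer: 0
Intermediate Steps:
n = Rational(-1, 41398) (n = Pow(-41398, -1) = Rational(-1, 41398) ≈ -2.4156e-5)
Function('U')(N) = 0 (Function('U')(N) = Mul(0, Mul(2, N)) = 0)
Mul(Function('U')(-25), Pow(n, -1)) = Mul(0, Pow(Rational(-1, 41398), -1)) = Mul(0, -41398) = 0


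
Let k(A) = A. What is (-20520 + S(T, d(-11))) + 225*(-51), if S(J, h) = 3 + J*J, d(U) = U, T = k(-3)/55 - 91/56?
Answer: -6193105079/193600 ≈ -31989.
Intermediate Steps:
T = -739/440 (T = -3/55 - 91/56 = -3*1/55 - 91*1/56 = -3/55 - 13/8 = -739/440 ≈ -1.6795)
S(J, h) = 3 + J²
(-20520 + S(T, d(-11))) + 225*(-51) = (-20520 + (3 + (-739/440)²)) + 225*(-51) = (-20520 + (3 + 546121/193600)) - 11475 = (-20520 + 1126921/193600) - 11475 = -3971545079/193600 - 11475 = -6193105079/193600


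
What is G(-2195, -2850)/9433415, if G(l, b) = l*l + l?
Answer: 963166/1886683 ≈ 0.51051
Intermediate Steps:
G(l, b) = l + l² (G(l, b) = l² + l = l + l²)
G(-2195, -2850)/9433415 = -2195*(1 - 2195)/9433415 = -2195*(-2194)*(1/9433415) = 4815830*(1/9433415) = 963166/1886683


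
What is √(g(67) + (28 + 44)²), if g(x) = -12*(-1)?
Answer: 2*√1299 ≈ 72.083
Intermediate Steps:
g(x) = 12
√(g(67) + (28 + 44)²) = √(12 + (28 + 44)²) = √(12 + 72²) = √(12 + 5184) = √5196 = 2*√1299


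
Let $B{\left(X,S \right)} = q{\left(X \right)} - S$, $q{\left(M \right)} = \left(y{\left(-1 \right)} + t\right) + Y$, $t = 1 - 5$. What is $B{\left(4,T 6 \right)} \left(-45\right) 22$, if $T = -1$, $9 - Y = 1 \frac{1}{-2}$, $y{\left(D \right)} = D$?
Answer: $-10395$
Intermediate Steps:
$t = -4$ ($t = 1 - 5 = -4$)
$Y = \frac{19}{2}$ ($Y = 9 - 1 \frac{1}{-2} = 9 - 1 \left(- \frac{1}{2}\right) = 9 - - \frac{1}{2} = 9 + \frac{1}{2} = \frac{19}{2} \approx 9.5$)
$q{\left(M \right)} = \frac{9}{2}$ ($q{\left(M \right)} = \left(-1 - 4\right) + \frac{19}{2} = -5 + \frac{19}{2} = \frac{9}{2}$)
$B{\left(X,S \right)} = \frac{9}{2} - S$
$B{\left(4,T 6 \right)} \left(-45\right) 22 = \left(\frac{9}{2} - \left(-1\right) 6\right) \left(-45\right) 22 = \left(\frac{9}{2} - -6\right) \left(-45\right) 22 = \left(\frac{9}{2} + 6\right) \left(-45\right) 22 = \frac{21}{2} \left(-45\right) 22 = \left(- \frac{945}{2}\right) 22 = -10395$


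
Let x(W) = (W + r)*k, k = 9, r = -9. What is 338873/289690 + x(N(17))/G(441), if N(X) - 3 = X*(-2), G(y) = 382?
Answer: 12580543/55330790 ≈ 0.22737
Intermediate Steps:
N(X) = 3 - 2*X (N(X) = 3 + X*(-2) = 3 - 2*X)
x(W) = -81 + 9*W (x(W) = (W - 9)*9 = (-9 + W)*9 = -81 + 9*W)
338873/289690 + x(N(17))/G(441) = 338873/289690 + (-81 + 9*(3 - 2*17))/382 = 338873*(1/289690) + (-81 + 9*(3 - 34))*(1/382) = 338873/289690 + (-81 + 9*(-31))*(1/382) = 338873/289690 + (-81 - 279)*(1/382) = 338873/289690 - 360*1/382 = 338873/289690 - 180/191 = 12580543/55330790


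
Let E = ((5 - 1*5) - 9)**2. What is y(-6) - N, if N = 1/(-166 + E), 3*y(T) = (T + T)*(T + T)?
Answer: 4081/85 ≈ 48.012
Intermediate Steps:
y(T) = 4*T**2/3 (y(T) = ((T + T)*(T + T))/3 = ((2*T)*(2*T))/3 = (4*T**2)/3 = 4*T**2/3)
E = 81 (E = ((5 - 5) - 9)**2 = (0 - 9)**2 = (-9)**2 = 81)
N = -1/85 (N = 1/(-166 + 81) = 1/(-85) = -1/85 ≈ -0.011765)
y(-6) - N = (4/3)*(-6)**2 - 1*(-1/85) = (4/3)*36 + 1/85 = 48 + 1/85 = 4081/85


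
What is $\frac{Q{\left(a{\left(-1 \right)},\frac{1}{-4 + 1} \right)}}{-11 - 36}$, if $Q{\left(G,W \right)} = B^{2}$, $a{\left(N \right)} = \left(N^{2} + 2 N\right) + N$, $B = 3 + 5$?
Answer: $- \frac{64}{47} \approx -1.3617$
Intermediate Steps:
$B = 8$
$a{\left(N \right)} = N^{2} + 3 N$
$Q{\left(G,W \right)} = 64$ ($Q{\left(G,W \right)} = 8^{2} = 64$)
$\frac{Q{\left(a{\left(-1 \right)},\frac{1}{-4 + 1} \right)}}{-11 - 36} = \frac{64}{-11 - 36} = \frac{64}{-47} = 64 \left(- \frac{1}{47}\right) = - \frac{64}{47}$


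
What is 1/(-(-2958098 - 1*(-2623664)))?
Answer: 1/334434 ≈ 2.9901e-6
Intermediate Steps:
1/(-(-2958098 - 1*(-2623664))) = 1/(-(-2958098 + 2623664)) = 1/(-1*(-334434)) = 1/334434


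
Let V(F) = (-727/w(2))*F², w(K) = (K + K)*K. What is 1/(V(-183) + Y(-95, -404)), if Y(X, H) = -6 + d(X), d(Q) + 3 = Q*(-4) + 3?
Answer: -8/24343511 ≈ -3.2863e-7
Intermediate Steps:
d(Q) = -4*Q (d(Q) = -3 + (Q*(-4) + 3) = -3 + (-4*Q + 3) = -3 + (3 - 4*Q) = -4*Q)
w(K) = 2*K² (w(K) = (2*K)*K = 2*K²)
Y(X, H) = -6 - 4*X
V(F) = -727*F²/8 (V(F) = (-727/(2*2²))*F² = (-727/(2*4))*F² = (-727/8)*F² = (-727*⅛)*F² = -727*F²/8)
1/(V(-183) + Y(-95, -404)) = 1/(-727/8*(-183)² + (-6 - 4*(-95))) = 1/(-727/8*33489 + (-6 + 380)) = 1/(-24346503/8 + 374) = 1/(-24343511/8) = -8/24343511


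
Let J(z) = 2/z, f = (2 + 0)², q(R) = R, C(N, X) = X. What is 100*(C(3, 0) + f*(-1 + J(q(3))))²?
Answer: 1600/9 ≈ 177.78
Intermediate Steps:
f = 4 (f = 2² = 4)
100*(C(3, 0) + f*(-1 + J(q(3))))² = 100*(0 + 4*(-1 + 2/3))² = 100*(0 + 4*(-1 + 2*(⅓)))² = 100*(0 + 4*(-1 + ⅔))² = 100*(0 + 4*(-⅓))² = 100*(0 - 4/3)² = 100*(-4/3)² = 100*(16/9) = 1600/9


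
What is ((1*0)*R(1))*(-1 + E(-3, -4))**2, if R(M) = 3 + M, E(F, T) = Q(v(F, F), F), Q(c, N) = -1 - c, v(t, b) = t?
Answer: 0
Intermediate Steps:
E(F, T) = -1 - F
((1*0)*R(1))*(-1 + E(-3, -4))**2 = ((1*0)*(3 + 1))*(-1 + (-1 - 1*(-3)))**2 = (0*4)*(-1 + (-1 + 3))**2 = 0*(-1 + 2)**2 = 0*1**2 = 0*1 = 0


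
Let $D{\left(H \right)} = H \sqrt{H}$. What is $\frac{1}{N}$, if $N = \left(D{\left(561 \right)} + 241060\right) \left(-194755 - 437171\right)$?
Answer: $- \frac{7090}{1076752931946741} + \frac{11 \sqrt{561}}{717835287964494} \approx -6.2217 \cdot 10^{-12}$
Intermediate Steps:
$D{\left(H \right)} = H^{\frac{3}{2}}$
$N = -152332081560 - 354510486 \sqrt{561}$ ($N = \left(561^{\frac{3}{2}} + 241060\right) \left(-194755 - 437171\right) = \left(561 \sqrt{561} + 241060\right) \left(-631926\right) = \left(241060 + 561 \sqrt{561}\right) \left(-631926\right) = -152332081560 - 354510486 \sqrt{561} \approx -1.6073 \cdot 10^{11}$)
$\frac{1}{N} = \frac{1}{-152332081560 - 354510486 \sqrt{561}}$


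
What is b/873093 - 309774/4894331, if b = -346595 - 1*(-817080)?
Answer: 156326754581/328708164291 ≈ 0.47558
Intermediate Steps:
b = 470485 (b = -346595 + 817080 = 470485)
b/873093 - 309774/4894331 = 470485/873093 - 309774/4894331 = 156326754581/328708164291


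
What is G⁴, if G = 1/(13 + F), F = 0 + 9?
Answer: 1/234256 ≈ 4.2688e-6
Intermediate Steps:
F = 9
G = 1/22 (G = 1/(13 + 9) = 1/22 ≈ 0.045455)
G⁴ = (1/22)⁴ = 1/234256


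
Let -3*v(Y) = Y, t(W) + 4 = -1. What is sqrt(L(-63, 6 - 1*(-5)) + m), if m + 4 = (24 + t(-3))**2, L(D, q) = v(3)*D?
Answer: 2*sqrt(105) ≈ 20.494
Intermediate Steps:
t(W) = -5 (t(W) = -4 - 1 = -5)
v(Y) = -Y/3
L(D, q) = -D (L(D, q) = (-1/3*3)*D = -D)
m = 357 (m = -4 + (24 - 5)**2 = -4 + 19**2 = -4 + 361 = 357)
sqrt(L(-63, 6 - 1*(-5)) + m) = sqrt(-1*(-63) + 357) = sqrt(63 + 357) = sqrt(420) = 2*sqrt(105)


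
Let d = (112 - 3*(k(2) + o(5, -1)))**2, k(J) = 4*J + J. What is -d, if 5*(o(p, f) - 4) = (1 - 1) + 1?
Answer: -120409/25 ≈ -4816.4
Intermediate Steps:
o(p, f) = 21/5 (o(p, f) = 4 + ((1 - 1) + 1)/5 = 4 + (0 + 1)/5 = 4 + (1/5)*1 = 4 + 1/5 = 21/5)
k(J) = 5*J
d = 120409/25 (d = (112 - 3*(5*2 + 21/5))**2 = (112 - 3*(10 + 21/5))**2 = (112 - 3*71/5)**2 = (112 - 213/5)**2 = (347/5)**2 = 120409/25 ≈ 4816.4)
-d = -1*120409/25 = -120409/25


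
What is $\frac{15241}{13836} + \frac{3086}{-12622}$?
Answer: $\frac{74837003}{87318996} \approx 0.85705$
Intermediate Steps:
$\frac{15241}{13836} + \frac{3086}{-12622} = 15241 \cdot \frac{1}{13836} + 3086 \left(- \frac{1}{12622}\right) = \frac{15241}{13836} - \frac{1543}{6311} = \frac{74837003}{87318996}$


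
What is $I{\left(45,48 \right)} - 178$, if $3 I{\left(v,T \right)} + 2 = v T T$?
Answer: $\frac{103144}{3} \approx 34381.0$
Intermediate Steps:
$I{\left(v,T \right)} = - \frac{2}{3} + \frac{v T^{2}}{3}$ ($I{\left(v,T \right)} = - \frac{2}{3} + \frac{v T T}{3} = - \frac{2}{3} + \frac{T v T}{3} = - \frac{2}{3} + \frac{v T^{2}}{3}$)
$I{\left(45,48 \right)} - 178 = \left(- \frac{2}{3} + \frac{1}{3} \cdot 45 \cdot 48^{2}\right) - 178 = \left(- \frac{2}{3} + \frac{1}{3} \cdot 45 \cdot 2304\right) - 178 = \left(- \frac{2}{3} + 34560\right) - 178 = \frac{103678}{3} - 178 = \frac{103144}{3}$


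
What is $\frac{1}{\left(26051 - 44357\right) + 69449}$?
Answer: $\frac{1}{51143} \approx 1.9553 \cdot 10^{-5}$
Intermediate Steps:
$\frac{1}{\left(26051 - 44357\right) + 69449} = \frac{1}{-18306 + 69449} = \frac{1}{51143}$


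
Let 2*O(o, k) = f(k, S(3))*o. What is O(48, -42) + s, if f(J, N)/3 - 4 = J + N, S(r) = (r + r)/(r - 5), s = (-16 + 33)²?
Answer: -2663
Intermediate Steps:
s = 289 (s = 17² = 289)
S(r) = 2*r/(-5 + r) (S(r) = (2*r)/(-5 + r) = 2*r/(-5 + r))
f(J, N) = 12 + 3*J + 3*N (f(J, N) = 12 + 3*(J + N) = 12 + (3*J + 3*N) = 12 + 3*J + 3*N)
O(o, k) = o*(3 + 3*k)/2 (O(o, k) = ((12 + 3*k + 3*(2*3/(-5 + 3)))*o)/2 = ((12 + 3*k + 3*(2*3/(-2)))*o)/2 = ((12 + 3*k + 3*(2*3*(-½)))*o)/2 = ((12 + 3*k + 3*(-3))*o)/2 = ((12 + 3*k - 9)*o)/2 = ((3 + 3*k)*o)/2 = (o*(3 + 3*k))/2 = o*(3 + 3*k)/2)
O(48, -42) + s = (3/2)*48*(1 - 42) + 289 = (3/2)*48*(-41) + 289 = -2952 + 289 = -2663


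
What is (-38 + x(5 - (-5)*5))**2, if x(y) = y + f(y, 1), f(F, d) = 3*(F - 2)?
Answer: 5776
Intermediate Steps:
f(F, d) = -6 + 3*F (f(F, d) = 3*(-2 + F) = -6 + 3*F)
x(y) = -6 + 4*y (x(y) = y + (-6 + 3*y) = -6 + 4*y)
(-38 + x(5 - (-5)*5))**2 = (-38 + (-6 + 4*(5 - (-5)*5)))**2 = (-38 + (-6 + 4*(5 - 5*(-5))))**2 = (-38 + (-6 + 4*(5 + 25)))**2 = (-38 + (-6 + 4*30))**2 = (-38 + (-6 + 120))**2 = (-38 + 114)**2 = 76**2 = 5776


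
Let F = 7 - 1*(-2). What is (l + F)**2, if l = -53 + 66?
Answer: 484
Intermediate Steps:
l = 13
F = 9 (F = 7 + 2 = 9)
(l + F)**2 = (13 + 9)**2 = 22**2 = 484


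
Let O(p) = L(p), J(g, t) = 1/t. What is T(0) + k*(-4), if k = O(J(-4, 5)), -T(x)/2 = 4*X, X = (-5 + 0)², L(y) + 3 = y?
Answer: -944/5 ≈ -188.80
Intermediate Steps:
L(y) = -3 + y
X = 25 (X = (-5)² = 25)
O(p) = -3 + p
T(x) = -200 (T(x) = -8*25 = -2*100 = -200)
k = -14/5 (k = -3 + 1/5 = -3 + ⅕ = -14/5 ≈ -2.8000)
T(0) + k*(-4) = -200 - 14/5*(-4) = -200 + 56/5 = -944/5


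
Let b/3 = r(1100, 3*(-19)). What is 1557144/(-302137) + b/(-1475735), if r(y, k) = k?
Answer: -2297880235413/445874145695 ≈ -5.1536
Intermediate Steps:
b = -171 (b = 3*(3*(-19)) = 3*(-57) = -171)
1557144/(-302137) + b/(-1475735) = 1557144/(-302137) - 171/(-1475735) = 1557144*(-1/302137) - 171*(-1/1475735) = -1557144/302137 + 171/1475735 = -2297880235413/445874145695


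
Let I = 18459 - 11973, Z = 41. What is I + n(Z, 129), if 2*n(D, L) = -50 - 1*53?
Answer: 12869/2 ≈ 6434.5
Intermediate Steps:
I = 6486
n(D, L) = -103/2 (n(D, L) = (-50 - 1*53)/2 = (-50 - 53)/2 = (1/2)*(-103) = -103/2)
I + n(Z, 129) = 6486 - 103/2 = 12869/2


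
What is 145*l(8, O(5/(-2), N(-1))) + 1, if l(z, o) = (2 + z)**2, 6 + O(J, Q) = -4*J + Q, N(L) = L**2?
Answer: 14501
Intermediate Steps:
O(J, Q) = -6 + Q - 4*J (O(J, Q) = -6 + (-4*J + Q) = -6 + (Q - 4*J) = -6 + Q - 4*J)
145*l(8, O(5/(-2), N(-1))) + 1 = 145*(2 + 8)**2 + 1 = 145*10**2 + 1 = 145*100 + 1 = 14500 + 1 = 14501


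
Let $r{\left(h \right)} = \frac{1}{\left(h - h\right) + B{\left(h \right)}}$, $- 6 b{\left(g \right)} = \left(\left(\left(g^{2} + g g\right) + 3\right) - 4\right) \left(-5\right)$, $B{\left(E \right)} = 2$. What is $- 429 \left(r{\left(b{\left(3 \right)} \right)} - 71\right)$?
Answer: $\frac{60489}{2} \approx 30245.0$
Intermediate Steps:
$b{\left(g \right)} = - \frac{5}{6} + \frac{5 g^{2}}{3}$ ($b{\left(g \right)} = - \frac{\left(\left(\left(g^{2} + g g\right) + 3\right) - 4\right) \left(-5\right)}{6} = - \frac{\left(\left(\left(g^{2} + g^{2}\right) + 3\right) - 4\right) \left(-5\right)}{6} = - \frac{\left(\left(2 g^{2} + 3\right) - 4\right) \left(-5\right)}{6} = - \frac{\left(\left(3 + 2 g^{2}\right) - 4\right) \left(-5\right)}{6} = - \frac{\left(-1 + 2 g^{2}\right) \left(-5\right)}{6} = - \frac{5 - 10 g^{2}}{6} = - \frac{5}{6} + \frac{5 g^{2}}{3}$)
$r{\left(h \right)} = \frac{1}{2}$ ($r{\left(h \right)} = \frac{1}{\left(h - h\right) + 2} = \frac{1}{0 + 2} = \frac{1}{2}$)
$- 429 \left(r{\left(b{\left(3 \right)} \right)} - 71\right) = - 429 \left(\frac{1}{2} - 71\right) = \left(-429\right) \left(- \frac{141}{2}\right) = \frac{60489}{2}$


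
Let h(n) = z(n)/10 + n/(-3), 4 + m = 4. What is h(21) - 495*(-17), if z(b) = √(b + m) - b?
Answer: 84059/10 + √21/10 ≈ 8406.4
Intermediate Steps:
m = 0 (m = -4 + 4 = 0)
z(b) = √b - b (z(b) = √(b + 0) - b = √b - b)
h(n) = -13*n/30 + √n/10 (h(n) = (√n - n)/10 + n/(-3) = (√n - n)*(⅒) + n*(-⅓) = (-n/10 + √n/10) - n/3 = -13*n/30 + √n/10)
h(21) - 495*(-17) = (-13/30*21 + √21/10) - 495*(-17) = (-91/10 + √21/10) + 8415 = 84059/10 + √21/10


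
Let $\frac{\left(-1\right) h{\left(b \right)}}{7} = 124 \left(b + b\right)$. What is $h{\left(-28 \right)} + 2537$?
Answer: $51145$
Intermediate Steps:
$h{\left(b \right)} = - 1736 b$ ($h{\left(b \right)} = - 7 \cdot 124 \left(b + b\right) = - 7 \cdot 124 \cdot 2 b = - 7 \cdot 248 b = - 1736 b$)
$h{\left(-28 \right)} + 2537 = \left(-1736\right) \left(-28\right) + 2537 = 48608 + 2537 = 51145$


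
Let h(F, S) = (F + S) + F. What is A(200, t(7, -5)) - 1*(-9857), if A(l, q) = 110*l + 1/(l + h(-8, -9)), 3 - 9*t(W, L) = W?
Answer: 5574976/175 ≈ 31857.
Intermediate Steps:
t(W, L) = ⅓ - W/9
h(F, S) = S + 2*F
A(l, q) = 1/(-25 + l) + 110*l (A(l, q) = 110*l + 1/(l + (-9 + 2*(-8))) = 110*l + 1/(l + (-9 - 16)) = 110*l + 1/(l - 25) = 110*l + 1/(-25 + l) = 1/(-25 + l) + 110*l)
A(200, t(7, -5)) - 1*(-9857) = (1 - 2750*200 + 110*200²)/(-25 + 200) - 1*(-9857) = (1 - 550000 + 110*40000)/175 + 9857 = (1 - 550000 + 4400000)/175 + 9857 = (1/175)*3850001 + 9857 = 3850001/175 + 9857 = 5574976/175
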